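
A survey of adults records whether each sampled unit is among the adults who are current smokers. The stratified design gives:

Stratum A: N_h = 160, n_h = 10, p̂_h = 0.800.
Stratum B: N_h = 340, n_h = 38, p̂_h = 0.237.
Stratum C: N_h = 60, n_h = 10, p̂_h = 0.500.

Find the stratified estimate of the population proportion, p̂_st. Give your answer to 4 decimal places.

p̂_st ≈ 0.4260

N = 560; stratum weights W_h = N_h/N.
p̂_st = Σ W_h p̂_h = (160·0.800 + 340·0.237 + 60·0.500)/560 = 0.42604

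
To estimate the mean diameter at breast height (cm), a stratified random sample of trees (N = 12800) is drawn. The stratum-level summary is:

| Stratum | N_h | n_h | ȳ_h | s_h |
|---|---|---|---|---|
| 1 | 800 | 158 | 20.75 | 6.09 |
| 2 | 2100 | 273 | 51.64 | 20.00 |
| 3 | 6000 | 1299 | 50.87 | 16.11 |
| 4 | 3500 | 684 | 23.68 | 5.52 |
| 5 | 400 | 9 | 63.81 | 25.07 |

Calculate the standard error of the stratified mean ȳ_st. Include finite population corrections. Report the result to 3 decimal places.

V̂(ȳ_st) = Σ W_h² (1 − n_h/N_h) s_h²/n_h, with W_h = N_h/N and N = 12800:
  stratum 1: (800/12800)²·(1 − 158/800)·6.09²/158 = 0.000735839
  stratum 2: (2100/12800)²·(1 − 273/2100)·20.00²/273 = 0.0343111
  stratum 3: (6000/12800)²·(1 − 1299/6000)·16.11²/1299 = 0.0343956
  stratum 4: (3500/12800)²·(1 − 684/3500)·5.52²/684 = 0.0026798
  stratum 5: (400/12800)²·(1 − 9/400)·25.07²/9 = 0.0666627
V̂(ȳ_st) = 0.138785
SE(ȳ_st) = √0.138785 = 0.372539

SE(ȳ_st) ≈ 0.373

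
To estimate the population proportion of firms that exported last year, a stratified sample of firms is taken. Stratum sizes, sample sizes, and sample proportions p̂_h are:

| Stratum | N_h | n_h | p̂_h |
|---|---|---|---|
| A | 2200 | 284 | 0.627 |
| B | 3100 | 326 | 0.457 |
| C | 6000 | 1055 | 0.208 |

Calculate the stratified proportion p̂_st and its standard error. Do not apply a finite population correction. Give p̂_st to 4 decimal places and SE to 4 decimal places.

N = 11300; stratum weights W_h = N_h/N.
p̂_st = Σ W_h p̂_h = (2200·0.627 + 3100·0.457 + 6000·0.208)/11300 = 0.35788
V̂(p̂_st) = Σ W_h² p̂_h(1−p̂_h)/(n_h−1):
  stratum A: (2200/11300)²·0.627·0.373/283 = 3.13241e-05
  stratum B: (3100/11300)²·0.457·0.543/325 = 5.74644e-05
  stratum C: (6000/11300)²·0.208·0.792/1054 = 4.4065e-05
V̂(p̂_st) = 0.000132853; SE = √V̂ = 0.0115262

p̂_st ≈ 0.3579, SE ≈ 0.0115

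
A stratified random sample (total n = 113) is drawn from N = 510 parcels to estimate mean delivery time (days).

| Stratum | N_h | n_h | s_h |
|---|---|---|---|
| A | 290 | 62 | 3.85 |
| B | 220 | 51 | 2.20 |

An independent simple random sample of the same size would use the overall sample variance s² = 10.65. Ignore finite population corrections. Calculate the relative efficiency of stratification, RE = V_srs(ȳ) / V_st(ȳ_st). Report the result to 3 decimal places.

RE ≈ 0.992

V̂(ȳ_st) = Σ W_h² s_h²/n_h, with W_h = N_h/N and N = 510:
  stratum A: (290/510)²·3.85²/62 = 0.0773011
  stratum B: (220/510)²·2.20²/51 = 0.0176596
V_st = 0.0949606
V_srs = s²/n = 10.65/113 = 0.0942478
Relative efficiency = V_srs / V_st = 0.0942478/0.0949606 = 0.9925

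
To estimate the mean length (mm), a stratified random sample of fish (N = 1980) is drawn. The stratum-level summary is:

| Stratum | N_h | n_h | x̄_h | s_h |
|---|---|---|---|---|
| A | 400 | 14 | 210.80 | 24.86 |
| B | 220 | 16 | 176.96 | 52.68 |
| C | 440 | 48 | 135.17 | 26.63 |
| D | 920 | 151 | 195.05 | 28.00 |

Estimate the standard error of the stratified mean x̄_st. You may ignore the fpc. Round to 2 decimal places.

V̂(x̄_st) = Σ W_h² s_h²/n_h, with W_h = N_h/N and N = 1980:
  stratum A: (400/1980)²·24.86²/14 = 1.80162
  stratum B: (220/1980)²·52.68²/16 = 2.14134
  stratum C: (440/1980)²·26.63²/48 = 0.729585
  stratum D: (920/1980)²·28.00²/151 = 1.12095
V̂(x̄_st) = 5.7935
SE(x̄_st) = √5.7935 = 2.40697

SE(x̄_st) ≈ 2.41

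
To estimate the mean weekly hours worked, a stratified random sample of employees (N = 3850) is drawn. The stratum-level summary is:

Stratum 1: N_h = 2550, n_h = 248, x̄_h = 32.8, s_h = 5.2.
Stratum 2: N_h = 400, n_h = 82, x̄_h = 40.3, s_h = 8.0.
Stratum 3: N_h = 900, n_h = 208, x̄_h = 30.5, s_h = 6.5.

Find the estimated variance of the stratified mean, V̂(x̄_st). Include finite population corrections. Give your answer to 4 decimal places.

V̂(x̄_st) = Σ W_h² (1 − n_h/N_h) s_h²/n_h, with W_h = N_h/N and N = 3850:
  stratum 1: (2550/3850)²·(1 − 248/2550)·5.2²/248 = 0.0431796
  stratum 2: (400/3850)²·(1 − 82/400)·8.0²/82 = 0.00669779
  stratum 3: (900/3850)²·(1 − 208/900)·6.5²/208 = 0.00853474
V̂(x̄_st) = 0.0584122

V̂(x̄_st) ≈ 0.0584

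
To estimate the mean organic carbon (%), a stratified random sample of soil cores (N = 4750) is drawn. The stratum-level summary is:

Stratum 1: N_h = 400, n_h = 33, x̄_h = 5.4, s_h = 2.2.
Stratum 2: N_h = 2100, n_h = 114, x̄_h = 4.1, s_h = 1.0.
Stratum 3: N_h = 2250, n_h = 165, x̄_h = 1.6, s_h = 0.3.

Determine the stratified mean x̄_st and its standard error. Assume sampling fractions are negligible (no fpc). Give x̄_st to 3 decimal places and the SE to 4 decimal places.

x̄_st = Σ W_h x̄_h = (400·5.4 + 2100·4.1 + 2250·1.6)/4750 = 3.02526
V̂(x̄_st) = Σ W_h² s_h²/n_h, with W_h = N_h/N and N = 4750:
  stratum 1: (400/4750)²·2.2²/33 = 0.00104007
  stratum 2: (2100/4750)²·1.0²/114 = 0.00171454
  stratum 3: (2250/4750)²·0.3²/165 = 0.000122387
V̂(x̄_st) = 0.002877
SE(x̄_st) = √0.002877 = 0.0536376

x̄_st ≈ 3.025, SE ≈ 0.0536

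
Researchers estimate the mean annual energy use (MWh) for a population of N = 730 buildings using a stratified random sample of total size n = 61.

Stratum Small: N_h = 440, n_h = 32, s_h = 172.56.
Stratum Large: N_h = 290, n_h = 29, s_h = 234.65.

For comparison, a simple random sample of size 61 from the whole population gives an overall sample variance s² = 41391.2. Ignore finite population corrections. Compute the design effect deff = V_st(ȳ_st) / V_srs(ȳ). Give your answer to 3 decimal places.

deff ≈ 0.940

V̂(ȳ_st) = Σ W_h² s_h²/n_h, with W_h = N_h/N and N = 730:
  stratum Small: (440/730)²·172.56²/32 = 338.057
  stratum Large: (290/730)²·234.65²/29 = 299.636
V_st = 637.693
V_srs = s²/n = 41391.2/61 = 678.544
deff = V_st / V_srs = 637.693/678.544 = 0.9398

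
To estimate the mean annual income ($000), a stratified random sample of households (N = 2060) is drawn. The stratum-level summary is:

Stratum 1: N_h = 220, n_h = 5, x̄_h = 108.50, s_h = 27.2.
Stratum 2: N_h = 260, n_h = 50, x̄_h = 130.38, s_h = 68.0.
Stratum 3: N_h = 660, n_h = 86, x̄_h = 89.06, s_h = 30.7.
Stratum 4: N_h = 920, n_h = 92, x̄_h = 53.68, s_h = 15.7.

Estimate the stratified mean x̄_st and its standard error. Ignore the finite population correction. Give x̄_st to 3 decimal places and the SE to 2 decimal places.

x̄_st ≈ 80.550, SE ≈ 2.20

x̄_st = Σ W_h x̄_h = (220·108.50 + 260·130.38 + 660·89.06 + 920·53.68)/2060 = 80.55049
V̂(x̄_st) = Σ W_h² s_h²/n_h, with W_h = N_h/N and N = 2060:
  stratum 1: (220/2060)²·27.2²/5 = 1.68764
  stratum 2: (260/2060)²·68.0²/50 = 1.47319
  stratum 3: (660/2060)²·30.7²/86 = 1.12495
  stratum 4: (920/2060)²·15.7²/92 = 0.534383
V̂(x̄_st) = 4.82016
SE(x̄_st) = √4.82016 = 2.19549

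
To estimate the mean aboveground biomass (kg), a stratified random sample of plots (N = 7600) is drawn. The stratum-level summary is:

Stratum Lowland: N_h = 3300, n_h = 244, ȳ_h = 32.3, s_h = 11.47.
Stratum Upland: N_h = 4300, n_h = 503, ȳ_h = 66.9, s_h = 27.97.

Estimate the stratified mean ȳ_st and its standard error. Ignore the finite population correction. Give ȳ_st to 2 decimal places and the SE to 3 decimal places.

ȳ_st = Σ W_h ȳ_h = (3300·32.3 + 4300·66.9)/7600 = 51.87632
V̂(ȳ_st) = Σ W_h² s_h²/n_h, with W_h = N_h/N and N = 7600:
  stratum Lowland: (3300/7600)²·11.47²/244 = 0.101657
  stratum Upland: (4300/7600)²·27.97²/503 = 0.497882
V̂(ȳ_st) = 0.599539
SE(ȳ_st) = √0.599539 = 0.774299

ȳ_st ≈ 51.88, SE ≈ 0.774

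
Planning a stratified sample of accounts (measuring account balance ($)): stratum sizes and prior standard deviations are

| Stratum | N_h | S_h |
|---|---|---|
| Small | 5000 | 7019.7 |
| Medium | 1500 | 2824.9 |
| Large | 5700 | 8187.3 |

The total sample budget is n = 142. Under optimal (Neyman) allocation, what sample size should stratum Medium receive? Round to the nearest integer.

7

Neyman allocation: n_h = n · N_h S_h / Σ N_i S_i, with n = 142.
  stratum Small: N_h·S_h = 5000·7019.7 = 35098500.00
  stratum Medium: N_h·S_h = 1500·2824.9 = 4237350.00
  stratum Large: N_h·S_h = 5700·8187.3 = 46667610.00
Σ N_h S_h = 86003460.00
n for stratum Medium = 142·4237350.00/86003460.00 = 6.996 → 7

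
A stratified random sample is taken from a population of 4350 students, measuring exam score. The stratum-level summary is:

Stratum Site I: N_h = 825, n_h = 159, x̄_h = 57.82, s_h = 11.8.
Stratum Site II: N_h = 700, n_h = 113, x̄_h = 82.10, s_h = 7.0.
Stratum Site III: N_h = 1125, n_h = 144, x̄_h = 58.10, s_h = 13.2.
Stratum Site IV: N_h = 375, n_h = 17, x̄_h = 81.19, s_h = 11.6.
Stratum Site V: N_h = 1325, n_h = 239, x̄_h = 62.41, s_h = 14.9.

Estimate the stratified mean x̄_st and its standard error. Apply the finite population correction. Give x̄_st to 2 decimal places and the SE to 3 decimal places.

x̄_st ≈ 65.21, SE ≈ 0.482

x̄_st = Σ W_h x̄_h = (825·57.82 + 700·82.10 + 1125·58.10 + 375·81.19 + 1325·62.41)/4350 = 65.21230
V̂(x̄_st) = Σ W_h² (1 − n_h/N_h) s_h²/n_h, with W_h = N_h/N and N = 4350:
  stratum Site I: (825/4350)²·(1 − 159/825)·11.8²/159 = 0.0254283
  stratum Site II: (700/4350)²·(1 − 113/700)·7.0²/113 = 0.00941619
  stratum Site III: (1125/4350)²·(1 − 144/1125)·13.2²/144 = 0.0705713
  stratum Site IV: (375/4350)²·(1 − 17/375)·11.6²/17 = 0.0561569
  stratum Site V: (1325/4350)²·(1 − 239/1325)·14.9²/239 = 0.0706386
V̂(x̄_st) = 0.232211
SE(x̄_st) = √0.232211 = 0.481883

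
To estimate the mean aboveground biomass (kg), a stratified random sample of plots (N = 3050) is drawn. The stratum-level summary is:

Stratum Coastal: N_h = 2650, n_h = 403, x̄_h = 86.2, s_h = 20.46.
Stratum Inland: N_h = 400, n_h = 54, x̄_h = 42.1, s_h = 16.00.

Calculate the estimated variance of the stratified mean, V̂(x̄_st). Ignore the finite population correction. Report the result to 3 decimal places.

V̂(x̄_st) = Σ W_h² s_h²/n_h, with W_h = N_h/N and N = 3050:
  stratum Coastal: (2650/3050)²·20.46²/403 = 0.784148
  stratum Inland: (400/3050)²·16.00²/54 = 0.0815392
V̂(x̄_st) = 0.865688

V̂(x̄_st) ≈ 0.866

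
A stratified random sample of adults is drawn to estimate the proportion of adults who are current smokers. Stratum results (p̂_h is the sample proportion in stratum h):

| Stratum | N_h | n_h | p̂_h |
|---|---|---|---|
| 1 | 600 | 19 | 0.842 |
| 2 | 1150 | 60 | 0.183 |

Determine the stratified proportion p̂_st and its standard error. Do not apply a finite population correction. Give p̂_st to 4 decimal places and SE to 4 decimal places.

N = 1750; stratum weights W_h = N_h/N.
p̂_st = Σ W_h p̂_h = (600·0.842 + 1150·0.183)/1750 = 0.40894
V̂(p̂_st) = Σ W_h² p̂_h(1−p̂_h)/(n_h−1):
  stratum 1: (600/1750)²·0.842·0.158/18 = 0.000868807
  stratum 2: (1150/1750)²·0.183·0.817/59 = 0.00109431
V̂(p̂_st) = 0.00196312; SE = √V̂ = 0.0443071

p̂_st ≈ 0.4089, SE ≈ 0.0443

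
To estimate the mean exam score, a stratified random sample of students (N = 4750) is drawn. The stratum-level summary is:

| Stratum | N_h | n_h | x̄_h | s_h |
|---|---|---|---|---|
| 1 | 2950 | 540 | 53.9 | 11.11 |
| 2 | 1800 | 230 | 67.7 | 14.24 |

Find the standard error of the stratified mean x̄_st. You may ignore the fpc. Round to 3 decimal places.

V̂(x̄_st) = Σ W_h² s_h²/n_h, with W_h = N_h/N and N = 4750:
  stratum 1: (2950/4750)²·11.11²/540 = 0.088164
  stratum 2: (1800/4750)²·14.24²/230 = 0.126605
V̂(x̄_st) = 0.214769
SE(x̄_st) = √0.214769 = 0.463431

SE(x̄_st) ≈ 0.463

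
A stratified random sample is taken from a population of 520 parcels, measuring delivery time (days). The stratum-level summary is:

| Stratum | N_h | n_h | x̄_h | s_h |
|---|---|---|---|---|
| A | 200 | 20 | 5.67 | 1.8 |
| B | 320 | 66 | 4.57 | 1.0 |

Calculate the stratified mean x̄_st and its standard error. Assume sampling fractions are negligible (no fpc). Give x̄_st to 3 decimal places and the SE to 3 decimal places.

x̄_st ≈ 4.993, SE ≈ 0.172

x̄_st = Σ W_h x̄_h = (200·5.67 + 320·4.57)/520 = 4.99308
V̂(x̄_st) = Σ W_h² s_h²/n_h, with W_h = N_h/N and N = 520:
  stratum A: (200/520)²·1.8²/20 = 0.0239645
  stratum B: (320/520)²·1.0²/66 = 0.00573785
V̂(x̄_st) = 0.0297023
SE(x̄_st) = √0.0297023 = 0.172344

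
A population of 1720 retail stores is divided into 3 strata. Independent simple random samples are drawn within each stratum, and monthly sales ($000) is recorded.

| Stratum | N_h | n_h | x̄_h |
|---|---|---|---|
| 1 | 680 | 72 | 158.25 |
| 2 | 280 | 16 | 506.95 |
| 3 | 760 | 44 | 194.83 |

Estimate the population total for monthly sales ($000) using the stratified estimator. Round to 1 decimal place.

τ̂_st ≈ 397626.8

τ̂_st = Σ N_h x̄_h = 680·158.25 + 280·506.95 + 760·194.83 = 397626.8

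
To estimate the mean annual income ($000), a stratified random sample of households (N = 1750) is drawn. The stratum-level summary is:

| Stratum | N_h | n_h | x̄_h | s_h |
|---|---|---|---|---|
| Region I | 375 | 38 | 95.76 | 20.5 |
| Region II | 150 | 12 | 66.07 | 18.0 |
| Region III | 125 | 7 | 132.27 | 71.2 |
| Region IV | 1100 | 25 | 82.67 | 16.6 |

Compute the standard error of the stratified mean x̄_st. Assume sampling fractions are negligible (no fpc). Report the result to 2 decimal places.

V̂(x̄_st) = Σ W_h² s_h²/n_h, with W_h = N_h/N and N = 1750:
  stratum Region I: (375/1750)²·20.5²/38 = 0.507821
  stratum Region II: (150/1750)²·18.0²/12 = 0.198367
  stratum Region III: (125/1750)²·71.2²/7 = 3.69493
  stratum Region IV: (1100/1750)²·16.6²/25 = 4.35497
V̂(x̄_st) = 8.75609
SE(x̄_st) = √8.75609 = 2.95907

SE(x̄_st) ≈ 2.96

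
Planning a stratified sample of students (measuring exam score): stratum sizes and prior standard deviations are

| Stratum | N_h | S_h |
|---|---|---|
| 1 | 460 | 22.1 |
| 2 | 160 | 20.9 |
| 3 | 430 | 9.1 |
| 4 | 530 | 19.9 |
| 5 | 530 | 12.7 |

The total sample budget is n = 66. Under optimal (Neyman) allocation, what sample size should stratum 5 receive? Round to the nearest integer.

Neyman allocation: n_h = n · N_h S_h / Σ N_i S_i, with n = 66.
  stratum 1: N_h·S_h = 460·22.1 = 10166.00
  stratum 2: N_h·S_h = 160·20.9 = 3344.00
  stratum 3: N_h·S_h = 430·9.1 = 3913.00
  stratum 4: N_h·S_h = 530·19.9 = 10547.00
  stratum 5: N_h·S_h = 530·12.7 = 6731.00
Σ N_h S_h = 34701.00
n for stratum 5 = 66·6731.00/34701.00 = 12.802 → 13

13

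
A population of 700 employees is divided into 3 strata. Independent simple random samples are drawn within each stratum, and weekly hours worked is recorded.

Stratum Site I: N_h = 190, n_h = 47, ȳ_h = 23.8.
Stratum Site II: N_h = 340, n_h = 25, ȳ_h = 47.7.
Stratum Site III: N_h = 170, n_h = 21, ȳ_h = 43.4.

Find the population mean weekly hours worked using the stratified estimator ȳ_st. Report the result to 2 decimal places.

N = Σ N_h = 700. Stratum weights W_h = N_h/N.
ȳ_st = (190·23.8 + 340·47.7 + 170·43.4) / 700 = 40.1686

ȳ_st ≈ 40.17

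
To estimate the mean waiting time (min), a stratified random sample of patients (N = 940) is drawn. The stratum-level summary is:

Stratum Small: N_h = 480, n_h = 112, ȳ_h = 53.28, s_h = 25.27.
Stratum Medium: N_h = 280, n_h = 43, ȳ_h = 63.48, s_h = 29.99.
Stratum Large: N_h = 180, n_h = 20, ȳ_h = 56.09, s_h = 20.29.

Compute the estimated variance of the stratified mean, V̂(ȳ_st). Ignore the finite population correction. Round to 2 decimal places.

V̂(ȳ_st) = Σ W_h² s_h²/n_h, with W_h = N_h/N and N = 940:
  stratum Small: (480/940)²·25.27²/112 = 1.48669
  stratum Medium: (280/940)²·29.99²/43 = 1.85586
  stratum Large: (180/940)²·20.29²/20 = 0.754785
V̂(ȳ_st) = 4.09733

V̂(ȳ_st) ≈ 4.10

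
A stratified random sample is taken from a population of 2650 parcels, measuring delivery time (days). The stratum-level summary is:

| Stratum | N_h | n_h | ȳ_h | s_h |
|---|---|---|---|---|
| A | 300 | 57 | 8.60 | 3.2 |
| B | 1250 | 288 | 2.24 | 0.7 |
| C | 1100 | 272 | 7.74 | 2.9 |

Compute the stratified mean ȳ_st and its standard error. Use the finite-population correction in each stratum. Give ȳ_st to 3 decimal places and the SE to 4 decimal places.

ȳ_st = Σ W_h ȳ_h = (300·8.60 + 1250·2.24 + 1100·7.74)/2650 = 5.24302
V̂(ȳ_st) = Σ W_h² (1 − n_h/N_h) s_h²/n_h, with W_h = N_h/N and N = 2650:
  stratum A: (300/2650)²·(1 − 57/300)·3.2²/57 = 0.00186492
  stratum B: (1250/2650)²·(1 − 288/1250)·0.7²/288 = 0.000291338
  stratum C: (1100/2650)²·(1 − 272/1100)·2.9²/272 = 0.00401013
V̂(ȳ_st) = 0.00616639
SE(ȳ_st) = √0.00616639 = 0.0785264

ȳ_st ≈ 5.243, SE ≈ 0.0785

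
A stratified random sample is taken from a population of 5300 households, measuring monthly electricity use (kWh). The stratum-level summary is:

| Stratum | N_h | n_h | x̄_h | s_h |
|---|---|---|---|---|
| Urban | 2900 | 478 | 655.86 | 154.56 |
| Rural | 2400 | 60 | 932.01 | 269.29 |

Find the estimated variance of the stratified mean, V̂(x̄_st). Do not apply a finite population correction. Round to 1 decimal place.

V̂(x̄_st) ≈ 262.8

V̂(x̄_st) = Σ W_h² s_h²/n_h, with W_h = N_h/N and N = 5300:
  stratum Urban: (2900/5300)²·154.56²/478 = 14.9627
  stratum Rural: (2400/5300)²·269.29²/60 = 247.833
V̂(x̄_st) = 262.796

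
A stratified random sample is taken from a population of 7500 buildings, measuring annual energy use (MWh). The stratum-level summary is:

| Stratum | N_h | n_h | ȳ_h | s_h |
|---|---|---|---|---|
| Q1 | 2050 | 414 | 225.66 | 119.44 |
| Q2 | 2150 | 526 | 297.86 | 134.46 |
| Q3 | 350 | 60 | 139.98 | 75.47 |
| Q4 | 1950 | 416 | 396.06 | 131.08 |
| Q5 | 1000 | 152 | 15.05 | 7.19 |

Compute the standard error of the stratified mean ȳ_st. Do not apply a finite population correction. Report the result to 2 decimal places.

SE(ȳ_st) ≈ 2.90

V̂(ȳ_st) = Σ W_h² s_h²/n_h, with W_h = N_h/N and N = 7500:
  stratum Q1: (2050/7500)²·119.44²/414 = 2.57445
  stratum Q2: (2150/7500)²·134.46²/526 = 2.82459
  stratum Q3: (350/7500)²·75.47²/60 = 0.206734
  stratum Q4: (1950/7500)²·131.08²/416 = 2.79207
  stratum Q5: (1000/7500)²·7.19²/152 = 0.00604633
V̂(ȳ_st) = 8.40389
SE(ȳ_st) = √8.40389 = 2.89895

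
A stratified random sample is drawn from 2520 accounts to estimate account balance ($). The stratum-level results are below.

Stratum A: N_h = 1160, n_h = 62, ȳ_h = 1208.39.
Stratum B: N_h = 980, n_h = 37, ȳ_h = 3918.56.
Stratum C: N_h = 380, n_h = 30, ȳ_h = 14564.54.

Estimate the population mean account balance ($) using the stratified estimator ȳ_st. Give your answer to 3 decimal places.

N = Σ N_h = 2520. Stratum weights W_h = N_h/N.
ȳ_st = (1160·1208.39 + 980·3918.56 + 380·14564.54) / 2520 = 4276.36762

ȳ_st ≈ 4276.368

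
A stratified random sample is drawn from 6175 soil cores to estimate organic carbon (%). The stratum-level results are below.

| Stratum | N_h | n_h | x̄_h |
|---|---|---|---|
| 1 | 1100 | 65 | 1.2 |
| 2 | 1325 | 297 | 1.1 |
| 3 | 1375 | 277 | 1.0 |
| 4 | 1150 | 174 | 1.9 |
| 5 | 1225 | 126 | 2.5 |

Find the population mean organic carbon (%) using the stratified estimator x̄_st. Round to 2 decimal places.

x̄_st ≈ 1.52

N = Σ N_h = 6175. Stratum weights W_h = N_h/N.
x̄_st = (1100·1.2 + 1325·1.1 + 1375·1.0 + 1150·1.9 + 1225·2.5) / 6175 = 1.5223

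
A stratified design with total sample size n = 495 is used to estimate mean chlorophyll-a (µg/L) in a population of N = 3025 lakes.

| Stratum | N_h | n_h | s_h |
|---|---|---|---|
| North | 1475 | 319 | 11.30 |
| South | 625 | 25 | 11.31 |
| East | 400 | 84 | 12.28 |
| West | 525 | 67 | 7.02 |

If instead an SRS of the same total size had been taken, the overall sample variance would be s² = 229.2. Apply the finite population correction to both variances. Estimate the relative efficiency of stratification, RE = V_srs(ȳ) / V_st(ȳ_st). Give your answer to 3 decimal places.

RE ≈ 1.179

V̂(ȳ_st) = Σ W_h² (1 − n_h/N_h) s_h²/n_h, with W_h = N_h/N and N = 3025:
  stratum North: (1475/3025)²·(1 − 319/1475)·11.30²/319 = 0.0745874
  stratum South: (625/3025)²·(1 − 25/625)·11.31²/25 = 0.209684
  stratum East: (400/3025)²·(1 − 84/400)·12.28²/84 = 0.0247978
  stratum West: (525/3025)²·(1 − 67/525)·7.02²/67 = 0.0193274
V_st = 0.328397
V_srs = (1 − 495/3025)·229.2/495 = 0.387262
Relative efficiency = V_srs / V_st = 0.387262/0.328397 = 1.1792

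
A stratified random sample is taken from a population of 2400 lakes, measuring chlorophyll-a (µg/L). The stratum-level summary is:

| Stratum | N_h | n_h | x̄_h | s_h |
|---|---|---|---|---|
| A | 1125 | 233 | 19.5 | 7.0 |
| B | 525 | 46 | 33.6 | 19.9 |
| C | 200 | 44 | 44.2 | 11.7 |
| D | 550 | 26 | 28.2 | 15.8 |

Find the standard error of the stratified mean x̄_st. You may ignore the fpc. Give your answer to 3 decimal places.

SE(x̄_st) ≈ 0.992

V̂(x̄_st) = Σ W_h² s_h²/n_h, with W_h = N_h/N and N = 2400:
  stratum A: (1125/2400)²·7.0²/233 = 0.0462086
  stratum B: (525/2400)²·19.9²/46 = 0.41195
  stratum C: (200/2400)²·11.7²/44 = 0.0216051
  stratum D: (550/2400)²·15.8²/26 = 0.504247
V̂(x̄_st) = 0.984011
SE(x̄_st) = √0.984011 = 0.991973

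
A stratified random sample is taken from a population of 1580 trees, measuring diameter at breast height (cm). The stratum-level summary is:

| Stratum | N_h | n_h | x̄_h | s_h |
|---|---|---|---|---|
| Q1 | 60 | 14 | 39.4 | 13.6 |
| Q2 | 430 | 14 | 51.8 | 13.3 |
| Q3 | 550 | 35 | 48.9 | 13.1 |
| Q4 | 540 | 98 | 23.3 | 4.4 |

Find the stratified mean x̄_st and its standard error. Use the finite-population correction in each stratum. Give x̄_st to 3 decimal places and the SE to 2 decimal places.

x̄_st = Σ W_h x̄_h = (60·39.4 + 430·51.8 + 550·48.9 + 540·23.3)/1580 = 40.57911
V̂(x̄_st) = Σ W_h² (1 − n_h/N_h) s_h²/n_h, with W_h = N_h/N and N = 1580:
  stratum Q1: (60/1580)²·(1 − 14/60)·13.6²/14 = 0.0146065
  stratum Q2: (430/1580)²·(1 − 14/430)·13.3²/14 = 0.905363
  stratum Q3: (550/1580)²·(1 − 35/550)·13.1²/35 = 0.556327
  stratum Q4: (540/1580)²·(1 − 98/540)·4.4²/98 = 0.0188878
V̂(x̄_st) = 1.49518
SE(x̄_st) = √1.49518 = 1.22278

x̄_st ≈ 40.579, SE ≈ 1.22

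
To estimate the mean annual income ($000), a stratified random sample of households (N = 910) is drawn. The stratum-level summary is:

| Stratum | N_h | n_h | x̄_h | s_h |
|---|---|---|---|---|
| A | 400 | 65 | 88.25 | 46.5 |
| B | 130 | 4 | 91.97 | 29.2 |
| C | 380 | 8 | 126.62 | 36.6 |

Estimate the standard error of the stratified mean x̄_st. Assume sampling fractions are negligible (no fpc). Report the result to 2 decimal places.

SE(x̄_st) ≈ 6.32

V̂(x̄_st) = Σ W_h² s_h²/n_h, with W_h = N_h/N and N = 910:
  stratum A: (400/910)²·46.5²/65 = 6.42732
  stratum B: (130/910)²·29.2²/4 = 4.3502
  stratum C: (380/910)²·36.6²/8 = 29.1982
V̂(x̄_st) = 39.9758
SE(x̄_st) = √39.9758 = 6.32264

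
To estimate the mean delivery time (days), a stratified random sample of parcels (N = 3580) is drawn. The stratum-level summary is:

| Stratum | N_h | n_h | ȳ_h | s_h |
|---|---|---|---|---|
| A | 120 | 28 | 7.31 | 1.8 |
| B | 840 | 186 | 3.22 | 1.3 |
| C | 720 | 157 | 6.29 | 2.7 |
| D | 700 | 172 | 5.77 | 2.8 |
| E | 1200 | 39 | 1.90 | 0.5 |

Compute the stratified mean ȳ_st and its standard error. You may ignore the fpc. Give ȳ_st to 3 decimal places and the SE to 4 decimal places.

ȳ_st = Σ W_h ȳ_h = (120·7.31 + 840·3.22 + 720·6.29 + 700·5.77 + 1200·1.90)/3580 = 4.03067
V̂(ȳ_st) = Σ W_h² s_h²/n_h, with W_h = N_h/N and N = 3580:
  stratum A: (120/3580)²·1.8²/28 = 0.000130012
  stratum B: (840/3580)²·1.3²/186 = 0.000500226
  stratum C: (720/3580)²·2.7²/157 = 0.00187814
  stratum D: (700/3580)²·2.8²/172 = 0.00174268
  stratum E: (1200/3580)²·0.5²/39 = 0.000720231
V̂(ȳ_st) = 0.00497128
SE(ȳ_st) = √0.00497128 = 0.0705073

ȳ_st ≈ 4.031, SE ≈ 0.0705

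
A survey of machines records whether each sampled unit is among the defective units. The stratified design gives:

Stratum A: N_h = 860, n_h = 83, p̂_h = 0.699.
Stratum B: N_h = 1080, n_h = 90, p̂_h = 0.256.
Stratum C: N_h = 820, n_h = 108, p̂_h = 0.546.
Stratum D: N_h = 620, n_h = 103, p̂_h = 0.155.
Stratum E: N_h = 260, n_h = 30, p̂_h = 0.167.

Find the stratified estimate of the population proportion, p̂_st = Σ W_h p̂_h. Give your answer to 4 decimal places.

p̂_st ≈ 0.4024

N = 3640; stratum weights W_h = N_h/N.
p̂_st = Σ W_h p̂_h = (860·0.699 + 1080·0.256 + 820·0.546 + 620·0.155 + 260·0.167)/3640 = 0.40243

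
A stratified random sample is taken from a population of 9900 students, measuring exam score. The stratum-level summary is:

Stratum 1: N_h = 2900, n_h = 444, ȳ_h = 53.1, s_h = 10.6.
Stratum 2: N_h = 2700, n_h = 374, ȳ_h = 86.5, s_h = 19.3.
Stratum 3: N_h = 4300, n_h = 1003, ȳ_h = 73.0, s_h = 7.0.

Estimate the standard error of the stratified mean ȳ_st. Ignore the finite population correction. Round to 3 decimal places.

V̂(ȳ_st) = Σ W_h² s_h²/n_h, with W_h = N_h/N and N = 9900:
  stratum 1: (2900/9900)²·10.6²/444 = 0.0217147
  stratum 2: (2700/9900)²·19.3²/374 = 0.0740799
  stratum 3: (4300/9900)²·7.0²/1003 = 0.00921641
V̂(ȳ_st) = 0.105011
SE(ȳ_st) = √0.105011 = 0.324054

SE(ȳ_st) ≈ 0.324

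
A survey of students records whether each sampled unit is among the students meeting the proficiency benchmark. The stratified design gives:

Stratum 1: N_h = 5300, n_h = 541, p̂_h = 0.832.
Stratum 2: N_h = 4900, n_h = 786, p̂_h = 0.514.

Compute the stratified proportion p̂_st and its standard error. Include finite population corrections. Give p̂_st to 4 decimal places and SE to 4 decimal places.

N = 10200; stratum weights W_h = N_h/N.
p̂_st = Σ W_h p̂_h = (5300·0.832 + 4900·0.514)/10200 = 0.67924
V̂(p̂_st) = Σ W_h² (1 − n_h/N_h) p̂_h(1−p̂_h)/(n_h−1):
  stratum 1: (5300/10200)²·(1 − 541/5300)·0.832·0.168/540 = 6.27524e-05
  stratum 2: (4900/10200)²·(1 − 786/4900)·0.514·0.486/785 = 6.1658e-05
V̂(p̂_st) = 0.00012441; SE = √V̂ = 0.0111539

p̂_st ≈ 0.6792, SE ≈ 0.0112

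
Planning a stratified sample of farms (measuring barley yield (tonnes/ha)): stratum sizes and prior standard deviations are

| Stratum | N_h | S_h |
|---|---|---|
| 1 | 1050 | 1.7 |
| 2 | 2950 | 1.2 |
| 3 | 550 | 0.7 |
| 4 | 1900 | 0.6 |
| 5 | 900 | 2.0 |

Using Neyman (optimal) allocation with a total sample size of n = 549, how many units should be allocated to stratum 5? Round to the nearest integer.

Neyman allocation: n_h = n · N_h S_h / Σ N_i S_i, with n = 549.
  stratum 1: N_h·S_h = 1050·1.7 = 1785.00
  stratum 2: N_h·S_h = 2950·1.2 = 3540.00
  stratum 3: N_h·S_h = 550·0.7 = 385.00
  stratum 4: N_h·S_h = 1900·0.6 = 1140.00
  stratum 5: N_h·S_h = 900·2.0 = 1800.00
Σ N_h S_h = 8650.00
n for stratum 5 = 549·1800.00/8650.00 = 114.243 → 114

114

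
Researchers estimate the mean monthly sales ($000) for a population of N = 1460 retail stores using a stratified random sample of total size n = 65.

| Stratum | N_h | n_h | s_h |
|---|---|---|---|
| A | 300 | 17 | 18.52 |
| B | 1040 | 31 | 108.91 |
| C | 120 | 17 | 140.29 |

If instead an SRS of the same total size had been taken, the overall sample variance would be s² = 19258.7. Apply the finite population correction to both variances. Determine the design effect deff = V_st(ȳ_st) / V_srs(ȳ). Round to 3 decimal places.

V̂(ȳ_st) = Σ W_h² (1 − n_h/N_h) s_h²/n_h, with W_h = N_h/N and N = 1460:
  stratum A: (300/1460)²·(1 − 17/300)·18.52²/17 = 0.803591
  stratum B: (1040/1460)²·(1 − 31/1040)·108.91²/31 = 188.362
  stratum C: (120/1460)²·(1 − 17/120)·140.29²/17 = 6.71301
V_st = 195.878
V_srs = (1 − 65/1460)·19258.7/65 = 283.097
deff = V_st / V_srs = 195.878/283.097 = 0.6919

deff ≈ 0.692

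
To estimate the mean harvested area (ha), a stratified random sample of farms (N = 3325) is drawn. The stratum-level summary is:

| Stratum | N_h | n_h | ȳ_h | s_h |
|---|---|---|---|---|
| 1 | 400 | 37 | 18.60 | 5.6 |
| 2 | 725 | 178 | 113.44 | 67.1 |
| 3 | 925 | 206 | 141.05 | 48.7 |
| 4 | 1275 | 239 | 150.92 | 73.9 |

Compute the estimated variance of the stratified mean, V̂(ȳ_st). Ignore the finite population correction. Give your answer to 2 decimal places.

V̂(ȳ_st) ≈ 5.47

V̂(ȳ_st) = Σ W_h² s_h²/n_h, with W_h = N_h/N and N = 3325:
  stratum 1: (400/3325)²·5.6²/37 = 0.0122662
  stratum 2: (725/3325)²·67.1²/178 = 1.20259
  stratum 3: (925/3325)²·48.7²/206 = 0.891027
  stratum 4: (1275/3325)²·73.9²/239 = 3.35991
V̂(ȳ_st) = 5.4658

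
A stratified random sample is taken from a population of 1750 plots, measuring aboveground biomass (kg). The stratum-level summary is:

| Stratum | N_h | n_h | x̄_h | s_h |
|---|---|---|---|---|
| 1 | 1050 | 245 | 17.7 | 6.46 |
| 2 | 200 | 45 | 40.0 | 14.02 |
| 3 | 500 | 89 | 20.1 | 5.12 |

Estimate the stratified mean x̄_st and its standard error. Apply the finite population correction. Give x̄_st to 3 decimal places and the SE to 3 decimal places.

x̄_st ≈ 20.934, SE ≈ 0.333

x̄_st = Σ W_h x̄_h = (1050·17.7 + 200·40.0 + 500·20.1)/1750 = 20.93429
V̂(x̄_st) = Σ W_h² (1 − n_h/N_h) s_h²/n_h, with W_h = N_h/N and N = 1750:
  stratum 1: (1050/1750)²·(1 − 245/1050)·6.46²/245 = 0.0470119
  stratum 2: (200/1750)²·(1 − 45/200)·14.02²/45 = 0.0442149
  stratum 3: (500/1750)²·(1 − 89/500)·5.12²/89 = 0.0197645
V̂(x̄_st) = 0.110991
SE(x̄_st) = √0.110991 = 0.333154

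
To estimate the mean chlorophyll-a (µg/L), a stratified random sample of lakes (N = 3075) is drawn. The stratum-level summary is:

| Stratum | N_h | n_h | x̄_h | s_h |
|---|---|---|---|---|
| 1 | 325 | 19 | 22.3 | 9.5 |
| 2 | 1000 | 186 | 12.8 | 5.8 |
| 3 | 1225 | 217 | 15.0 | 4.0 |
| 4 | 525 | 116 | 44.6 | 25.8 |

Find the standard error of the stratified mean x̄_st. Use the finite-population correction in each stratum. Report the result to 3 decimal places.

V̂(x̄_st) = Σ W_h² (1 − n_h/N_h) s_h²/n_h, with W_h = N_h/N and N = 3075:
  stratum 1: (325/3075)²·(1 − 19/325)·9.5²/19 = 0.0499584
  stratum 2: (1000/3075)²·(1 − 186/1000)·5.8²/186 = 0.0155696
  stratum 3: (1225/3075)²·(1 − 217/1225)·4.0²/217 = 0.00962868
  stratum 4: (525/3075)²·(1 − 116/525)·25.8²/116 = 0.130309
V̂(x̄_st) = 0.205465
SE(x̄_st) = √0.205465 = 0.453283

SE(x̄_st) ≈ 0.453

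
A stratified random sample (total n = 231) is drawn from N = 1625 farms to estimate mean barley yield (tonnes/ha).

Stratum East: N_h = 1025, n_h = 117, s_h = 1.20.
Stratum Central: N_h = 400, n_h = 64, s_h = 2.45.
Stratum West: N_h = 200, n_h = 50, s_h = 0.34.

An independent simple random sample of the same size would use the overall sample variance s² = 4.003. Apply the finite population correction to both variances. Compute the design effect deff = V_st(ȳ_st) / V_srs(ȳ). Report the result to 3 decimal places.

V̂(ȳ_st) = Σ W_h² (1 − n_h/N_h) s_h²/n_h, with W_h = N_h/N and N = 1625:
  stratum East: (1025/1625)²·(1 − 117/1025)·1.20²/117 = 0.0043379
  stratum Central: (400/1625)²·(1 − 64/400)·2.45²/64 = 0.00477359
  stratum West: (200/1625)²·(1 − 50/200)·0.34²/50 = 2.62665e-05
V_st = 0.00913775
V_srs = (1 − 231/1625)·4.003/231 = 0.0148656
deff = V_st / V_srs = 0.00913775/0.0148656 = 0.6147

deff ≈ 0.615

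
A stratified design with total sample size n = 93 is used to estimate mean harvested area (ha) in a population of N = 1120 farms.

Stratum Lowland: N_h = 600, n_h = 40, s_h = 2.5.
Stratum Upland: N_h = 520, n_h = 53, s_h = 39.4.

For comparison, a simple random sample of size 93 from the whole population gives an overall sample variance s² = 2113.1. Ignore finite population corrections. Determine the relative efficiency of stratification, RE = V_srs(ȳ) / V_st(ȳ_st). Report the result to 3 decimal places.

RE ≈ 3.573

V̂(ȳ_st) = Σ W_h² s_h²/n_h, with W_h = N_h/N and N = 1120:
  stratum Lowland: (600/1120)²·2.5²/40 = 0.0448422
  stratum Upland: (520/1120)²·39.4²/53 = 6.31375
V_st = 6.35859
V_srs = s²/n = 2113.1/93 = 22.7215
Relative efficiency = V_srs / V_st = 22.7215/6.35859 = 3.5734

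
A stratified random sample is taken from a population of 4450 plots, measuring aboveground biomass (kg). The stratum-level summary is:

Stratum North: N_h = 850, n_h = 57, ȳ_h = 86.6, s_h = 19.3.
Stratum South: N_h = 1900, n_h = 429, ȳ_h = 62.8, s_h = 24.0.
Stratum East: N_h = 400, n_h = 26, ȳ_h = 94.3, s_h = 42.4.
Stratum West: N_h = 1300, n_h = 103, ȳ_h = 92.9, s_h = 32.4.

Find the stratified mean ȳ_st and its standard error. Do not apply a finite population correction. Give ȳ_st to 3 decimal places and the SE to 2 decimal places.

ȳ_st = Σ W_h ȳ_h = (850·86.6 + 1900·62.8 + 400·94.3 + 1300·92.9)/4450 = 78.97079
V̂(ȳ_st) = Σ W_h² s_h²/n_h, with W_h = N_h/N and N = 4450:
  stratum North: (850/4450)²·19.3²/57 = 0.238428
  stratum South: (1900/4450)²·24.0²/429 = 0.244767
  stratum East: (400/4450)²·42.4²/26 = 0.558674
  stratum West: (1300/4450)²·32.4²/103 = 0.8698
V̂(ȳ_st) = 1.91167
SE(ȳ_st) = √1.91167 = 1.38263

ȳ_st ≈ 78.971, SE ≈ 1.38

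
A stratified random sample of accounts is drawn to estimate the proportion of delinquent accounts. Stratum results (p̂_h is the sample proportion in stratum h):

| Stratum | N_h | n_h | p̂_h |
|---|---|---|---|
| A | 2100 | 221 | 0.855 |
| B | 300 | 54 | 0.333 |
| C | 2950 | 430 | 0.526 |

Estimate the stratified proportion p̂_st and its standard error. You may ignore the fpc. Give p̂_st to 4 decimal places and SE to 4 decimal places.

p̂_st ≈ 0.6443, SE ≈ 0.0166

N = 5350; stratum weights W_h = N_h/N.
p̂_st = Σ W_h p̂_h = (2100·0.855 + 300·0.333 + 2950·0.526)/5350 = 0.64432
V̂(p̂_st) = Σ W_h² p̂_h(1−p̂_h)/(n_h−1):
  stratum A: (2100/5350)²·0.855·0.145/220 = 8.68245e-05
  stratum B: (300/5350)²·0.333·0.667/53 = 1.31774e-05
  stratum C: (2950/5350)²·0.526·0.474/429 = 0.000176703
V̂(p̂_st) = 0.000276705; SE = √V̂ = 0.0166344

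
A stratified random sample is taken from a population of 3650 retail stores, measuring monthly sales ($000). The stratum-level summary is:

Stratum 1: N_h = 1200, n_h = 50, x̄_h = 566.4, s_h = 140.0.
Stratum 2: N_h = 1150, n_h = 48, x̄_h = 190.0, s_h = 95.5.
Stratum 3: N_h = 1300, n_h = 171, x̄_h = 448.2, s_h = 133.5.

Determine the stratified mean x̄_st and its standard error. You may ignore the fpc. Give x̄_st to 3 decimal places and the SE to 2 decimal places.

x̄_st = Σ W_h x̄_h = (1200·566.4 + 1150·190.0 + 1300·448.2)/3650 = 405.70959
V̂(x̄_st) = Σ W_h² s_h²/n_h, with W_h = N_h/N and N = 3650:
  stratum 1: (1200/3650)²·140.0²/50 = 42.3704
  stratum 2: (1150/3650)²·95.5²/48 = 18.8615
  stratum 3: (1300/3650)²·133.5²/171 = 13.2211
V̂(x̄_st) = 74.453
SE(x̄_st) = √74.453 = 8.62861

x̄_st ≈ 405.710, SE ≈ 8.63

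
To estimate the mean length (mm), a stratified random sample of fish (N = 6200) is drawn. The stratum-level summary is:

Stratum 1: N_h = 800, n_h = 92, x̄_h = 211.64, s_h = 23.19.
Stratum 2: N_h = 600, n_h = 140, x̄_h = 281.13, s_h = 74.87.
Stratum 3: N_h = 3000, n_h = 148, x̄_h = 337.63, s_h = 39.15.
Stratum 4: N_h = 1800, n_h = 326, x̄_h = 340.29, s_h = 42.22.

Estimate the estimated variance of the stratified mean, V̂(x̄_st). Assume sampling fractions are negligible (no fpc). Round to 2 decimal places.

V̂(x̄_st) = Σ W_h² s_h²/n_h, with W_h = N_h/N and N = 6200:
  stratum 1: (800/6200)²·23.19²/92 = 0.0973218
  stratum 2: (600/6200)²·74.87²/140 = 0.374979
  stratum 3: (3000/6200)²·39.15²/148 = 2.42472
  stratum 4: (1800/6200)²·42.22²/326 = 0.460872
V̂(x̄_st) = 3.35789

V̂(x̄_st) ≈ 3.36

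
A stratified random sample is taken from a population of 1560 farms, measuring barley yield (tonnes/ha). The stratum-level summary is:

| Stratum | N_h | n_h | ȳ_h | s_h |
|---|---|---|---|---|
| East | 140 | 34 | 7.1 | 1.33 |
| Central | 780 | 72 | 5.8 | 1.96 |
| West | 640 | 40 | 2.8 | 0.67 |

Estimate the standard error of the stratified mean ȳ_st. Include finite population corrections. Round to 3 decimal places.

SE(ȳ_st) ≈ 0.119

V̂(ȳ_st) = Σ W_h² (1 − n_h/N_h) s_h²/n_h, with W_h = N_h/N and N = 1560:
  stratum East: (140/1560)²·(1 − 34/140)·1.33²/34 = 0.000317255
  stratum Central: (780/1560)²·(1 − 72/780)·1.96²/72 = 0.0121076
  stratum West: (640/1560)²·(1 − 40/640)·0.67²/40 = 0.00177081
V̂(ȳ_st) = 0.0141957
SE(ȳ_st) = √0.0141957 = 0.119146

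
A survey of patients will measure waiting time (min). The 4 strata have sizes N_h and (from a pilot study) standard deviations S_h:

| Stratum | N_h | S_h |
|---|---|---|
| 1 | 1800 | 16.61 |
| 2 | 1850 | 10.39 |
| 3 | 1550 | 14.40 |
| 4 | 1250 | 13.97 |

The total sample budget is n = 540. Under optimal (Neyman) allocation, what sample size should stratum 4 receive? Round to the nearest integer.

Neyman allocation: n_h = n · N_h S_h / Σ N_i S_i, with n = 540.
  stratum 1: N_h·S_h = 1800·16.61 = 29898.00
  stratum 2: N_h·S_h = 1850·10.39 = 19221.50
  stratum 3: N_h·S_h = 1550·14.40 = 22320.00
  stratum 4: N_h·S_h = 1250·13.97 = 17462.50
Σ N_h S_h = 88902.00
n for stratum 4 = 540·17462.50/88902.00 = 106.069 → 106

106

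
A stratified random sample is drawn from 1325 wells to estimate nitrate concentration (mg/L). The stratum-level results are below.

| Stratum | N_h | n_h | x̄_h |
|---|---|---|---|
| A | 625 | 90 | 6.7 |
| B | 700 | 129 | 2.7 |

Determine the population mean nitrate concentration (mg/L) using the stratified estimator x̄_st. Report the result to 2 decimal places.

N = Σ N_h = 1325. Stratum weights W_h = N_h/N.
x̄_st = (625·6.7 + 700·2.7) / 1325 = 4.5868

x̄_st ≈ 4.59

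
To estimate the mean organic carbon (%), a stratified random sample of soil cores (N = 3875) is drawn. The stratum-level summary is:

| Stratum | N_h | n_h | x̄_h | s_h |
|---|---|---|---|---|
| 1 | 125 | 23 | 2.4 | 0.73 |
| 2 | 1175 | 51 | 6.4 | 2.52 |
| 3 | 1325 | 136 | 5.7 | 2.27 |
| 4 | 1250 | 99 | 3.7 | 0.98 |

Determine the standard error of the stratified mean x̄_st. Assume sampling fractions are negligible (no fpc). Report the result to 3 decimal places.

V̂(x̄_st) = Σ W_h² s_h²/n_h, with W_h = N_h/N and N = 3875:
  stratum 1: (125/3875)²·0.73²/23 = 2.41098e-05
  stratum 2: (1175/3875)²·2.52²/51 = 0.0114489
  stratum 3: (1325/3875)²·2.27²/136 = 0.00442997
  stratum 4: (1250/3875)²·0.98²/99 = 0.00100947
V̂(x̄_st) = 0.0169124
SE(x̄_st) = √0.0169124 = 0.130048

SE(x̄_st) ≈ 0.130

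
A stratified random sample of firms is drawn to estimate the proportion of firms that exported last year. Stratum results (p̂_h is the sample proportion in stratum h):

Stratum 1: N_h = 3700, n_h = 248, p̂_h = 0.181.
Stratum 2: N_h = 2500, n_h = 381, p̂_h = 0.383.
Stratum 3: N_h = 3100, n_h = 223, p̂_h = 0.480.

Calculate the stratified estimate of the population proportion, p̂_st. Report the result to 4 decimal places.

N = 9300; stratum weights W_h = N_h/N.
p̂_st = Σ W_h p̂_h = (3700·0.181 + 2500·0.383 + 3100·0.480)/9300 = 0.33497

p̂_st ≈ 0.3350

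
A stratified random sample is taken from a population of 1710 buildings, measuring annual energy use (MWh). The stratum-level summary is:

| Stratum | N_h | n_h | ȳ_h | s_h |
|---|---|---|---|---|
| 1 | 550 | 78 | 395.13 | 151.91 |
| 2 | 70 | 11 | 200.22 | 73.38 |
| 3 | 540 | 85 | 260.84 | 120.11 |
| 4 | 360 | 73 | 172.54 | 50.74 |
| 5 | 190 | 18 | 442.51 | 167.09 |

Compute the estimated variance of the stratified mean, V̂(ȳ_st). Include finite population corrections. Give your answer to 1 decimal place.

V̂(ȳ_st) = Σ W_h² (1 − n_h/N_h) s_h²/n_h, with W_h = N_h/N and N = 1710:
  stratum 1: (550/1710)²·(1 − 78/550)·151.91²/78 = 26.2658
  stratum 2: (70/1710)²·(1 − 11/70)·73.38²/11 = 0.691386
  stratum 3: (540/1710)²·(1 − 85/540)·120.11²/85 = 14.2611
  stratum 4: (360/1710)²·(1 − 73/360)·50.74²/73 = 1.24615
  stratum 5: (190/1710)²·(1 − 18/190)·167.09²/18 = 17.3348
V̂(ȳ_st) = 59.7992

V̂(ȳ_st) ≈ 59.8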